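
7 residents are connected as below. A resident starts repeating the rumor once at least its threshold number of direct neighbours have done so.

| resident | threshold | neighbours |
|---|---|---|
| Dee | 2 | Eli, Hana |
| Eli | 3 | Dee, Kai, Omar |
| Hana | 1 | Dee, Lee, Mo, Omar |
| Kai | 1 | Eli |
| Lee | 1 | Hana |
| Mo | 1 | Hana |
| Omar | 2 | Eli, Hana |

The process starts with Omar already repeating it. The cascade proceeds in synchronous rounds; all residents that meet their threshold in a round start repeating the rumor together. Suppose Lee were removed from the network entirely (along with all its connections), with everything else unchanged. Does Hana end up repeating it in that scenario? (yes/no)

yes

With Lee removed:
Round 1 — Omar starts repeating the rumor (initial).
Round 2 — checking thresholds:
  Eli: 1 of 3 neighbours < 3, not yet.
  Hana: 1 of 3 neighbours ≥ 1, starts repeating the rumor.
Round 3 — checking thresholds:
  Dee: 1 of 2 neighbours < 2, not yet.
  Eli: 1 of 3 neighbours < 3, not yet.
  Mo: 1 of 1 neighbours ≥ 1, starts repeating the rumor.
Round 4 — no new spreads; cascade stops.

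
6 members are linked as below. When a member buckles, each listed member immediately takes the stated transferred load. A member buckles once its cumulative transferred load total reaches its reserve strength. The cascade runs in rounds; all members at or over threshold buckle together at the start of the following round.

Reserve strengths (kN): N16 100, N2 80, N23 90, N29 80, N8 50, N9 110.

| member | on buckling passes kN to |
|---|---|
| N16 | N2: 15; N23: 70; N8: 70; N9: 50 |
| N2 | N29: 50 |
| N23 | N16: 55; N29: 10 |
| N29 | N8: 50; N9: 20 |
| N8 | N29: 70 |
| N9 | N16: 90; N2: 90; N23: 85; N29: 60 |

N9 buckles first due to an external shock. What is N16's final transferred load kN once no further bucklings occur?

90

Round 1 — N9 buckles (initial).
  N16: +90 → 90 < 100
  N2: +90 → 90 ≥ 80
  N23: +85 → 85 < 90
  N29: +60 → 60 < 80
Round 2 — N2 buckles.
  N29: +50 → 110 ≥ 80
Round 3 — N29 buckles.
  N8: +50 → 50 ≥ 50
Round 4 — N8 buckles.
No further bucklings.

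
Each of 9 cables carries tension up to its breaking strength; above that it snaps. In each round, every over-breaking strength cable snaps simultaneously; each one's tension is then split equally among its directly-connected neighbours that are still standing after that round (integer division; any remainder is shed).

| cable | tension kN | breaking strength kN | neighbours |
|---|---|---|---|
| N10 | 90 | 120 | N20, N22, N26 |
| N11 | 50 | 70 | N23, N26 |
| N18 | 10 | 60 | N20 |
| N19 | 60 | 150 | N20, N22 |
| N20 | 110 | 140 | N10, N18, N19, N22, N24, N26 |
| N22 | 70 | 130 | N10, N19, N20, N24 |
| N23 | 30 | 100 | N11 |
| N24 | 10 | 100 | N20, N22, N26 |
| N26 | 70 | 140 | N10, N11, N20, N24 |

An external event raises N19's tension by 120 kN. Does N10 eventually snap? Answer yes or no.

Round 1 — N19 at 180 > 150. N19 snaps.
  N19 sheds 180 kN to N20, N22: 90 each.
    N20: 110+90 = 200 > 140
    N22: 70+90 = 160 > 130
Round 2 — N20, N22 snap.
  N20 sheds 200 kN to N10, N18, N24, N26: 50 each.
    N10: 90+50 = 140 > 120
    N18: 10+50 = 60 ≤ 60
    N24: 10+50 = 60 ≤ 100
    N26: 70+50 = 120 ≤ 140
  N22 sheds 160 kN to N10, N24: 80 each.
    N10: 140+80 = 220 > 120
    N24: 60+80 = 140 > 100
Round 3 — N10, N24 snap.
  N10 sheds 220 kN to N26: 220 each.
    N26: 120+220 = 340 > 140
  N24 sheds 140 kN to N26: 140 each.
    N26: 340+140 = 480 > 140
Round 4 — N26 snaps.
  N26 sheds 480 kN to N11: 480 each.
    N11: 50+480 = 530 > 70
Round 5 — N11 snaps.
  N11 sheds 530 kN to N23: 530 each.
    N23: 30+530 = 560 > 100
Round 6 — N23 snaps.
  N23 sheds 560 kN: no online neighbours, lost.
No further breaks.

yes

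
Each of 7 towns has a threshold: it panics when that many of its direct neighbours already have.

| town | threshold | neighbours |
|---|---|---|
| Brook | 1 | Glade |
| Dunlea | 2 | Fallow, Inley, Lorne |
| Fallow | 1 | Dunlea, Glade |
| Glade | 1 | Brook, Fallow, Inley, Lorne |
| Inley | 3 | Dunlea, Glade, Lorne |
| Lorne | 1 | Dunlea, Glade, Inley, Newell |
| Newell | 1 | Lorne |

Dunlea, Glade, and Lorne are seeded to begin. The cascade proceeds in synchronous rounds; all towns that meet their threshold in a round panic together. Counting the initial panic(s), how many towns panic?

7

Round 1 — Dunlea, Glade, Lorne panic (initial).
Round 2 — checking thresholds:
  Brook: 1 of 1 neighbours ≥ 1, panics.
  Fallow: 2 of 2 neighbours ≥ 1, panics.
  Inley: 3 of 3 neighbours ≥ 3, panics.
  Newell: 1 of 1 neighbours ≥ 1, panics.
Round 3 — no new panics; cascade stops.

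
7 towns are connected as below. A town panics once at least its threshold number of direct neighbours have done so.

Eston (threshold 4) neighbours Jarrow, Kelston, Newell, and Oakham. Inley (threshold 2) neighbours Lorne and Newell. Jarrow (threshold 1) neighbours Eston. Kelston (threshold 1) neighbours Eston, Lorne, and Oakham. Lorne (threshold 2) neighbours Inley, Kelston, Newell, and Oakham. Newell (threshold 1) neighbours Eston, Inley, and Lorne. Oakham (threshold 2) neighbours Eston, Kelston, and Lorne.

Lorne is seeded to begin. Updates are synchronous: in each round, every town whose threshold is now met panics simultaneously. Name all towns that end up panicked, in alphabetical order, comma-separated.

Round 1 — Lorne panics (initial).
Round 2 — checking thresholds:
  Inley: 1 of 2 neighbours < 2, below threshold.
  Kelston: 1 of 3 neighbours ≥ 1, panics.
  Newell: 1 of 3 neighbours ≥ 1, panics.
  Oakham: 1 of 3 neighbours < 2, below threshold.
Round 3 — checking thresholds:
  Eston: 2 of 4 neighbours < 4, below threshold.
  Inley: 2 of 2 neighbours ≥ 2, panics.
  Oakham: 2 of 3 neighbours ≥ 2, panics.
Round 4 — no new panics; cascade stops.

Inley, Kelston, Lorne, Newell, Oakham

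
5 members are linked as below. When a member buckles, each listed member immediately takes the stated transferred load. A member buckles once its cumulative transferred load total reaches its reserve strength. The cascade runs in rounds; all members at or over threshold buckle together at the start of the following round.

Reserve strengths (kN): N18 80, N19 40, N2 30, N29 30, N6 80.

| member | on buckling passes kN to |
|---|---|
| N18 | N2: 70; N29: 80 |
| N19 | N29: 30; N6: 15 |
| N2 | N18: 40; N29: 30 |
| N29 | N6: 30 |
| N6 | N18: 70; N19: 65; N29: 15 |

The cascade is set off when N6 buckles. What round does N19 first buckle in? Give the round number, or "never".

2

Round 1 — N6 buckles (initial).
  N18: +70 → 70 < 80
  N19: +65 → 65 ≥ 40
  N29: +15 → 15 < 30
Round 2 — N19 buckles.
  N29: +30 → 45 ≥ 30
Round 3 — N29 buckles.
No further bucklings.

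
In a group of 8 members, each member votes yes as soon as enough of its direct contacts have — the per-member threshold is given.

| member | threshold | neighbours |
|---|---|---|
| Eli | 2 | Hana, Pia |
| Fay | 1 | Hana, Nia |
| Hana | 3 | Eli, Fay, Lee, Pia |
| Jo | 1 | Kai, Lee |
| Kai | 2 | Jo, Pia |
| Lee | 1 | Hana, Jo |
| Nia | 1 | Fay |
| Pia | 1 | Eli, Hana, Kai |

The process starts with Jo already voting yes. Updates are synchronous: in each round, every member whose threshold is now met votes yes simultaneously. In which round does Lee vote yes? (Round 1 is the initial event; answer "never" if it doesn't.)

2

Round 1 — Jo votes yes (initial).
Round 2 — checking thresholds:
  Kai: 1 of 2 neighbours < 2, not yet.
  Lee: 1 of 2 neighbours ≥ 1, votes yes.
Round 3 — no new yes votes; cascade stops.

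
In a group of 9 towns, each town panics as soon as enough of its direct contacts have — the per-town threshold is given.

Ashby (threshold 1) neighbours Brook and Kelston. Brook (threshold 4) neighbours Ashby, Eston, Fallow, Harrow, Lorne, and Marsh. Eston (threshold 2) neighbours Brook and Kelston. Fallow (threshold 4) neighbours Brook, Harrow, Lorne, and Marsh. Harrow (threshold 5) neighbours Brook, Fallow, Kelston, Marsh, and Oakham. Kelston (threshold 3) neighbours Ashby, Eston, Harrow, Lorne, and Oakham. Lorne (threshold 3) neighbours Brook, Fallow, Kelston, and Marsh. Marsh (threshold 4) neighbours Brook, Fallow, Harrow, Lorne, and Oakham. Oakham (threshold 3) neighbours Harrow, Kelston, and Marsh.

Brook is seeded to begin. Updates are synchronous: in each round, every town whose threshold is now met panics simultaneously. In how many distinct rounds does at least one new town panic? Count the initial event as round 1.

Round 1 — Brook panics (initial).
Round 2 — checking thresholds:
  Ashby: 1 of 2 neighbours ≥ 1, panics.
  Eston: 1 of 2 neighbours < 2, below threshold.
  Fallow: 1 of 4 neighbours < 4, below threshold.
  Harrow: 1 of 5 neighbours < 5, below threshold.
  Lorne: 1 of 4 neighbours < 3, below threshold.
  Marsh: 1 of 5 neighbours < 4, below threshold.
Round 3 — no new panics; cascade stops.

2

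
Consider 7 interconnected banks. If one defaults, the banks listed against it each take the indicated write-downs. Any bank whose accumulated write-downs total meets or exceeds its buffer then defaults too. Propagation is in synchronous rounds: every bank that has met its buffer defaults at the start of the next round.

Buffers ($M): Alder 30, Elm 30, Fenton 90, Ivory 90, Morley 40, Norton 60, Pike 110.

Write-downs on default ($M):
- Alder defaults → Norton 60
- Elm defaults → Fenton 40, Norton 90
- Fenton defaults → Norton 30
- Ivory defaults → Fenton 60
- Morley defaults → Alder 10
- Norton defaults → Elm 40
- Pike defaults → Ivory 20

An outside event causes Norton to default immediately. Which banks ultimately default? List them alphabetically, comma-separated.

Elm, Norton

Round 1 — Norton defaults (initial).
  Elm: +40 → 40 ≥ 30
Round 2 — Elm defaults.
  Fenton: +40 → 40 < 90
No further defaults.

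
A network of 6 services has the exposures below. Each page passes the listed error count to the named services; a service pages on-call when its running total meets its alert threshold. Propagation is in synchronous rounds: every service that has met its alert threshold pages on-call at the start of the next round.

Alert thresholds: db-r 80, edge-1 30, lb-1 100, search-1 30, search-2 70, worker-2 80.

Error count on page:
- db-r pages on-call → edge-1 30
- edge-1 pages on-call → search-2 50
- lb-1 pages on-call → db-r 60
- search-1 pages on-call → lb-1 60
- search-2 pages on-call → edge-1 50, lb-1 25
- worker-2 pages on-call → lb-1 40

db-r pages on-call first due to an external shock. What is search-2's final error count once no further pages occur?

Round 1 — db-r pages on-call (initial).
  edge-1: +30 → 30 ≥ 30
Round 2 — edge-1 pages on-call.
  search-2: +50 → 50 < 70
No further pages.

50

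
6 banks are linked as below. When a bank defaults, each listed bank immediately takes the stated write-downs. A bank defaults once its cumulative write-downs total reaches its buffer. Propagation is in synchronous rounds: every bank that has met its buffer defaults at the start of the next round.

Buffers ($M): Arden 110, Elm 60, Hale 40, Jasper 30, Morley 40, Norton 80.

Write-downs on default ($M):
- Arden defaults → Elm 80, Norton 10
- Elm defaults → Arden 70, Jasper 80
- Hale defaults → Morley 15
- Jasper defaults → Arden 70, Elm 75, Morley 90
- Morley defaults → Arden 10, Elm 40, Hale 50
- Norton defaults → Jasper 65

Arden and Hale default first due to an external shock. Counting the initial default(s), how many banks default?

5

Round 1 — Arden, Hale default (initial).
  Elm: +80 → 80 ≥ 60
  Morley: +15 → 15 < 40
  Norton: +10 → 10 < 80
Round 2 — Elm defaults.
  Jasper: +80 → 80 ≥ 30
Round 3 — Jasper defaults.
  Morley: +90 → 105 ≥ 40
Round 4 — Morley defaults.
No further defaults.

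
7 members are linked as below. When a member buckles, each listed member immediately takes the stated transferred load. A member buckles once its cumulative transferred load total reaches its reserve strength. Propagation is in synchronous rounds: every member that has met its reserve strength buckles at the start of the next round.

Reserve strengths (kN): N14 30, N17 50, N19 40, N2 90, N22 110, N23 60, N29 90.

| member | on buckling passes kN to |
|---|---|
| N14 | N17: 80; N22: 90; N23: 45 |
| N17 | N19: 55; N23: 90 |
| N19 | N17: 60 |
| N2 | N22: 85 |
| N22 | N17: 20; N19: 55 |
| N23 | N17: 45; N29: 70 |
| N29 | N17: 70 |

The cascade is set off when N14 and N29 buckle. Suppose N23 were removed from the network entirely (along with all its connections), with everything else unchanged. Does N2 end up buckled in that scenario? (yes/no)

no

With N23 removed:
Round 1 — N14, N29 buckle (initial).
  N17: +80+70 → 150 ≥ 50
  N22: +90 → 90 < 110
Round 2 — N17 buckles.
  N19: +55 → 55 ≥ 40
Round 3 — N19 buckles.
No further bucklings.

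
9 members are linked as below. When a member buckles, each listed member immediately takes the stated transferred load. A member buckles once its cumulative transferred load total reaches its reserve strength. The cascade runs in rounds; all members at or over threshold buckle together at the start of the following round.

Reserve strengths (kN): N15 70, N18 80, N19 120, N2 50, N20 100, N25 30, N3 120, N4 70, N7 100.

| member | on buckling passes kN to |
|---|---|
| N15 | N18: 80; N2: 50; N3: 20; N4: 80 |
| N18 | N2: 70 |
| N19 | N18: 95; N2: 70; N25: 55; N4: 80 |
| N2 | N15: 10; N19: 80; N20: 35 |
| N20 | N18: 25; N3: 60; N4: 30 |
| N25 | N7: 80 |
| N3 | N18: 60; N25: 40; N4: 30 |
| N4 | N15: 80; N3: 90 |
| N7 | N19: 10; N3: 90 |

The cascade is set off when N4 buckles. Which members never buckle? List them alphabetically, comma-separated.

Round 1 — N4 buckles (initial).
  N15: +80 → 80 ≥ 70
  N3: +90 → 90 < 120
Round 2 — N15 buckles.
  N18: +80 → 80 ≥ 80
  N2: +50 → 50 ≥ 50
  N3: +20 → 110 < 120
Round 3 — N18, N2 buckle.
  N19: +80 → 80 < 120
  N20: +35 → 35 < 100
No further bucklings.

N19, N20, N25, N3, N7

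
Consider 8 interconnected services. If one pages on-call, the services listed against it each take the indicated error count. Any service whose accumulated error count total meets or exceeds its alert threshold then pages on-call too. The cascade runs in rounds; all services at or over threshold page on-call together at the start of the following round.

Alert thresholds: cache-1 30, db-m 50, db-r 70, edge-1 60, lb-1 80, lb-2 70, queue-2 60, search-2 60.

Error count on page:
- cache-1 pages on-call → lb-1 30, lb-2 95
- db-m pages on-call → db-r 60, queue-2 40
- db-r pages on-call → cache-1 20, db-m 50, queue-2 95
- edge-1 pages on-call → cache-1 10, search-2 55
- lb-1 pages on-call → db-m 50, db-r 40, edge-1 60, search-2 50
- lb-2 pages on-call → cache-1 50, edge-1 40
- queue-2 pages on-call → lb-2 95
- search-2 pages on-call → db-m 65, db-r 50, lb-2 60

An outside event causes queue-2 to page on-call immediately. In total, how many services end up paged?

Round 1 — queue-2 pages on-call (initial).
  lb-2: +95 → 95 ≥ 70
Round 2 — lb-2 pages on-call.
  cache-1: +50 → 50 ≥ 30
  edge-1: +40 → 40 < 60
Round 3 — cache-1 pages on-call.
  lb-1: +30 → 30 < 80
No further pages.

3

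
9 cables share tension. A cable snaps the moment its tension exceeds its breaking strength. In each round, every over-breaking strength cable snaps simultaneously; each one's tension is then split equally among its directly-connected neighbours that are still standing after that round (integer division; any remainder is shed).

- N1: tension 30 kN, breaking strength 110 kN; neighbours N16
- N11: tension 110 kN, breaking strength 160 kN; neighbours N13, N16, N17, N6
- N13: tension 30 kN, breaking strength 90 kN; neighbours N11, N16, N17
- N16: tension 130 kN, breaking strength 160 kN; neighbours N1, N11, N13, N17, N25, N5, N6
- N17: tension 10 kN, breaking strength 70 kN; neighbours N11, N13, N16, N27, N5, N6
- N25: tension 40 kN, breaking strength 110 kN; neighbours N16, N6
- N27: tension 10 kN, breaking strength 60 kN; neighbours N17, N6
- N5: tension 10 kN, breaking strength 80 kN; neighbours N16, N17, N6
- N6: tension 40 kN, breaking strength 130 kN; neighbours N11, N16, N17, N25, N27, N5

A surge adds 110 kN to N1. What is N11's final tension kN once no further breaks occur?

Round 1 — N1 at 140 > 110. N1 snaps.
  N1 sheds 140 kN to N16: 140 each.
    N16: 130+140 = 270 > 160
Round 2 — N16 snaps.
  N16 sheds 270 kN to N11, N13, N17, N25, N5, N6: 45 each.
    N11: 110+45 = 155 ≤ 160
    N13: 30+45 = 75 ≤ 90
    N17: 10+45 = 55 ≤ 70
    N25: 40+45 = 85 ≤ 110
    N5: 10+45 = 55 ≤ 80
    N6: 40+45 = 85 ≤ 130
No further breaks.

155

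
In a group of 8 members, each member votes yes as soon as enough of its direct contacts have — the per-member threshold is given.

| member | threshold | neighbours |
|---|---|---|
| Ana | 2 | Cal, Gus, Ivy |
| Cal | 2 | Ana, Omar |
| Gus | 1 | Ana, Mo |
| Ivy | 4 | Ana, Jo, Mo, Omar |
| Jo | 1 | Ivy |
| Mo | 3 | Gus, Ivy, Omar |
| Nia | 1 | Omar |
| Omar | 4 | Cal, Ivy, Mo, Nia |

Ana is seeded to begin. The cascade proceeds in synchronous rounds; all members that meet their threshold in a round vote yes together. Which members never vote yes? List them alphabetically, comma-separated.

Round 1 — Ana votes yes (initial).
Round 2 — checking thresholds:
  Cal: 1 of 2 neighbours < 2, not yet.
  Gus: 1 of 2 neighbours ≥ 1, votes yes.
  Ivy: 1 of 4 neighbours < 4, not yet.
Round 3 — no new yes votes; cascade stops.

Cal, Ivy, Jo, Mo, Nia, Omar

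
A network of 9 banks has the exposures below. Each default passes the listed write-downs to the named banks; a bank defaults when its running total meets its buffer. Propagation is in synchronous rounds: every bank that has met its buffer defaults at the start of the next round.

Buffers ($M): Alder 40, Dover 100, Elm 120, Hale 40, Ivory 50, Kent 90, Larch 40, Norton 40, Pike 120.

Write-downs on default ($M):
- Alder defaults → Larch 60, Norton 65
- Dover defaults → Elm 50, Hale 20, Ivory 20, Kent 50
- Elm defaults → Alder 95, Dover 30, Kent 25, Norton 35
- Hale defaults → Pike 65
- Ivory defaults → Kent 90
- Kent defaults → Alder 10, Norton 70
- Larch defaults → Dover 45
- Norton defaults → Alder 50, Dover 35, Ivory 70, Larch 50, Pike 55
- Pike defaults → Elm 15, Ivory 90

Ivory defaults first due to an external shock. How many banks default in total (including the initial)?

5

Round 1 — Ivory defaults (initial).
  Kent: +90 → 90 ≥ 90
Round 2 — Kent defaults.
  Alder: +10 → 10 < 40
  Norton: +70 → 70 ≥ 40
Round 3 — Norton defaults.
  Alder: +50 → 60 ≥ 40
  Dover: +35 → 35 < 100
  Larch: +50 → 50 ≥ 40
  Pike: +55 → 55 < 120
Round 4 — Alder, Larch default.
  Dover: +45 → 80 < 100
No further defaults.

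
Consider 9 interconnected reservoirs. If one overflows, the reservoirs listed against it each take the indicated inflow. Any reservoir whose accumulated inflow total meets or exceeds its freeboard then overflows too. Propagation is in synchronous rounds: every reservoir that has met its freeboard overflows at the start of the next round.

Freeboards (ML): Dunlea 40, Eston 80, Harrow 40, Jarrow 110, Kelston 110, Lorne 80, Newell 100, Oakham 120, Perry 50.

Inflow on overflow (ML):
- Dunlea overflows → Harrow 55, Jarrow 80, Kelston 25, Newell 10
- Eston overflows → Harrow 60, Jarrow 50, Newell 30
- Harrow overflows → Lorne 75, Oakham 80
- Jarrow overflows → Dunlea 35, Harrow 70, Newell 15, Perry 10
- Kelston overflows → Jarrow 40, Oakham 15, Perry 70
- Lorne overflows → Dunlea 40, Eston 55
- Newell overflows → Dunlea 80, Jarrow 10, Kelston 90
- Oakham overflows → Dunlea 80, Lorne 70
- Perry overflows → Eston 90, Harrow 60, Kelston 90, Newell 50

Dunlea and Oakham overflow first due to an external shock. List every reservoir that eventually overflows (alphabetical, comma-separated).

Dunlea, Harrow, Lorne, Oakham

Round 1 — Dunlea, Oakham overflow (initial).
  Harrow: +55 → 55 ≥ 40
  Jarrow: +80 → 80 < 110
  Kelston: +25 → 25 < 110
  Lorne: +70 → 70 < 80
  Newell: +10 → 10 < 100
Round 2 — Harrow overflows.
  Lorne: +75 → 145 ≥ 80
Round 3 — Lorne overflows.
  Eston: +55 → 55 < 80
No further overflows.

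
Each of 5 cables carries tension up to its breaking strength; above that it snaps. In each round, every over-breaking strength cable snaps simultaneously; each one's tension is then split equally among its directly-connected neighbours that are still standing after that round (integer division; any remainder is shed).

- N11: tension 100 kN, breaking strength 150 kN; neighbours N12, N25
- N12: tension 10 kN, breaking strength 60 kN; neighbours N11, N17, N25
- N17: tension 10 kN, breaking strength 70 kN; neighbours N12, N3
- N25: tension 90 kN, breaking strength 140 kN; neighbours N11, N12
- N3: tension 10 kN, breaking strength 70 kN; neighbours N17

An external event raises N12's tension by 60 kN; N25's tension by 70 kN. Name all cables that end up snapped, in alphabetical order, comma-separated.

N11, N12, N25

Round 1 — N12 at 70 > 60; N25 at 160 > 140. N12, N25 snap.
  N12 sheds 70 kN to N11, N17: 35 each.
    N11: 100+35 = 135 ≤ 150
    N17: 10+35 = 45 ≤ 70
  N25 sheds 160 kN to N11: 160 each.
    N11: 135+160 = 295 > 150
Round 2 — N11 snaps.
  N11 sheds 295 kN: no online neighbours, lost.
No further breaks.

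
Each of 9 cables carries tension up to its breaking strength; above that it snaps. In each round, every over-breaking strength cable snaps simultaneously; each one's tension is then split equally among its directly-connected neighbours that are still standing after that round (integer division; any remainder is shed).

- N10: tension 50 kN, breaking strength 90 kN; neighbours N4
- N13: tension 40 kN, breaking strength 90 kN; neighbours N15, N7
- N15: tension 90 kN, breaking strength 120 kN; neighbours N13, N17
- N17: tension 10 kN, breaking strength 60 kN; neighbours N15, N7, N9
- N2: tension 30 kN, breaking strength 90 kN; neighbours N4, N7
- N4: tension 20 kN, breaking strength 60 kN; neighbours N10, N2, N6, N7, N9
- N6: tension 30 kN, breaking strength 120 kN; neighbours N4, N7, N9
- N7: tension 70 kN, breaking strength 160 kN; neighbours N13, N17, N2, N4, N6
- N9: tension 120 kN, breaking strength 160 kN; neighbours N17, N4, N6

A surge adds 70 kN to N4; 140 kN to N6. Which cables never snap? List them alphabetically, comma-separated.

N10

Round 1 — N4 at 90 > 60; N6 at 170 > 120. N4, N6 snap.
  N4 sheds 90 kN to N10, N2, N7, N9: 22 each (2 lost).
    N10: 50+22 = 72 ≤ 90
    N2: 30+22 = 52 ≤ 90
    N7: 70+22 = 92 ≤ 160
    N9: 120+22 = 142 ≤ 160
  N6 sheds 170 kN to N7, N9: 85 each.
    N7: 92+85 = 177 > 160
    N9: 142+85 = 227 > 160
Round 2 — N7, N9 snap.
  N7 sheds 177 kN to N13, N17, N2: 59 each.
    N13: 40+59 = 99 > 90
    N17: 10+59 = 69 > 60
    N2: 52+59 = 111 > 90
  N9 sheds 227 kN to N17: 227 each.
    N17: 69+227 = 296 > 60
Round 3 — N13, N17, N2 snap.
  N13 sheds 99 kN to N15: 99 each.
    N15: 90+99 = 189 > 120
  N17 sheds 296 kN to N15: 296 each.
    N15: 189+296 = 485 > 120
  N2 sheds 111 kN: no online neighbours, lost.
Round 4 — N15 snaps.
  N15 sheds 485 kN: no online neighbours, lost.
No further breaks.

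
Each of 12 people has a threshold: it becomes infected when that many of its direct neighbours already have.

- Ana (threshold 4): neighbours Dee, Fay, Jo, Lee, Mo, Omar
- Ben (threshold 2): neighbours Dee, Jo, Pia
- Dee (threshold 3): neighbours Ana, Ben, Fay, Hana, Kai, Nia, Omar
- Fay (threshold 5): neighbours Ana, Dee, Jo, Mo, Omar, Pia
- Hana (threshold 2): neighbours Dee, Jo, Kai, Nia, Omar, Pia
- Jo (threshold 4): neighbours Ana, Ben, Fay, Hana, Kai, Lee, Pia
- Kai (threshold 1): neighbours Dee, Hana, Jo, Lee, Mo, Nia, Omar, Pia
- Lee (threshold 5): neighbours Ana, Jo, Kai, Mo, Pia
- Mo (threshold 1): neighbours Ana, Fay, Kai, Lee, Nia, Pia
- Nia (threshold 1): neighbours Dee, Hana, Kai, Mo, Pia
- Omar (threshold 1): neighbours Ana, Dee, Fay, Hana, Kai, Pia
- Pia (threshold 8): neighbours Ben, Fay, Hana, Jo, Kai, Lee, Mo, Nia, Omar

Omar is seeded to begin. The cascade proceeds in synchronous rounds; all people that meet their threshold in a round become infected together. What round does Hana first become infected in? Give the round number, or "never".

3

Round 1 — Omar becomes infected (initial).
Round 2 — checking thresholds:
  Ana: 1 of 6 neighbours < 4, holds.
  Dee: 1 of 7 neighbours < 3, holds.
  Fay: 1 of 6 neighbours < 5, holds.
  Hana: 1 of 6 neighbours < 2, holds.
  Kai: 1 of 8 neighbours ≥ 1, becomes infected.
  Pia: 1 of 9 neighbours < 8, holds.
Round 3 — checking thresholds:
  Ana: 1 of 6 neighbours < 4, holds.
  Dee: 2 of 7 neighbours < 3, holds.
  Fay: 1 of 6 neighbours < 5, holds.
  Hana: 2 of 6 neighbours ≥ 2, becomes infected.
  Jo: 1 of 7 neighbours < 4, holds.
  Lee: 1 of 5 neighbours < 5, holds.
  Mo: 1 of 6 neighbours ≥ 1, becomes infected.
  Nia: 1 of 5 neighbours ≥ 1, becomes infected.
  Pia: 2 of 9 neighbours < 8, holds.
Round 4 — checking thresholds:
  Ana: 2 of 6 neighbours < 4, holds.
  Dee: 4 of 7 neighbours ≥ 3, becomes infected.
  Fay: 2 of 6 neighbours < 5, holds.
  Jo: 2 of 7 neighbours < 4, holds.
  Lee: 2 of 5 neighbours < 5, holds.
  Pia: 5 of 9 neighbours < 8, holds.
Round 5 — no new infections; cascade stops.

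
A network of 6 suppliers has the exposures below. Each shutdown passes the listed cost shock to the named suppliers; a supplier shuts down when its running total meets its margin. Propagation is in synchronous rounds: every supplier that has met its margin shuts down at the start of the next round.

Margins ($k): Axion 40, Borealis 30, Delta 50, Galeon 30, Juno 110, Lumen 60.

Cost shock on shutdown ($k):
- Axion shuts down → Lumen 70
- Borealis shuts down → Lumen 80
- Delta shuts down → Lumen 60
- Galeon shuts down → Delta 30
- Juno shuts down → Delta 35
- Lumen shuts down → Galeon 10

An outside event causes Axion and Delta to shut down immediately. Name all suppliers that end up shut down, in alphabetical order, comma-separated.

Round 1 — Axion, Delta shut down (initial).
  Lumen: +70+60 → 130 ≥ 60
Round 2 — Lumen shuts down.
  Galeon: +10 → 10 < 30
No further shutdowns.

Axion, Delta, Lumen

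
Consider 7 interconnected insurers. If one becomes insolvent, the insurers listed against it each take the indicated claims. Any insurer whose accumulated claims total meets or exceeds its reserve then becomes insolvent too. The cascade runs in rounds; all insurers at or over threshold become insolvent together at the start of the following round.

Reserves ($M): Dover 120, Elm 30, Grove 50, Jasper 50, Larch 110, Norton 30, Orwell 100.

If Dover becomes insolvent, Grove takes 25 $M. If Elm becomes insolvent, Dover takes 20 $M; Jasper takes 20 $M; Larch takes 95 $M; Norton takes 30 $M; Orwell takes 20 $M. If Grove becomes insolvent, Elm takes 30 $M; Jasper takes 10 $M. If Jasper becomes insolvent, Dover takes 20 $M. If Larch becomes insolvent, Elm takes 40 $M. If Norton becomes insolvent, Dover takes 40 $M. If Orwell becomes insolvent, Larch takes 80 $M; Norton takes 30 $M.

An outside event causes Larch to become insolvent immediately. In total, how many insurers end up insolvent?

3

Round 1 — Larch becomes insolvent (initial).
  Elm: +40 → 40 ≥ 30
Round 2 — Elm becomes insolvent.
  Dover: +20 → 20 < 120
  Jasper: +20 → 20 < 50
  Norton: +30 → 30 ≥ 30
  Orwell: +20 → 20 < 100
Round 3 — Norton becomes insolvent.
  Dover: +40 → 60 < 120
No further insolvencies.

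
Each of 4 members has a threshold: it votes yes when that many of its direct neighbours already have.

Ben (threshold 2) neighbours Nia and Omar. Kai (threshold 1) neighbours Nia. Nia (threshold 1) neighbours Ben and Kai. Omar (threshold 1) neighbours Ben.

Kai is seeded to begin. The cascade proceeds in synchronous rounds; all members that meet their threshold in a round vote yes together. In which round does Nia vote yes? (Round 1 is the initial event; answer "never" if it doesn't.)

2

Round 1 — Kai votes yes (initial).
Round 2 — checking thresholds:
  Nia: 1 of 2 neighbours ≥ 1, votes yes.
Round 3 — no new yes votes; cascade stops.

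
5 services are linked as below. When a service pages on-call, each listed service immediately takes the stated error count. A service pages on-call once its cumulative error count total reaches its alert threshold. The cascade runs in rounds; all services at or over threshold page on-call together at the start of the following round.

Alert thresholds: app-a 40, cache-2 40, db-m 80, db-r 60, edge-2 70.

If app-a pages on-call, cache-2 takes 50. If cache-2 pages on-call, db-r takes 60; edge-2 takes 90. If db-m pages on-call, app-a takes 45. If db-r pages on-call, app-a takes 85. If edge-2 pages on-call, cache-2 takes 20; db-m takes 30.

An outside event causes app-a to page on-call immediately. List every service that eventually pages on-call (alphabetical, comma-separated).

app-a, cache-2, db-r, edge-2

Round 1 — app-a pages on-call (initial).
  cache-2: +50 → 50 ≥ 40
Round 2 — cache-2 pages on-call.
  db-r: +60 → 60 ≥ 60
  edge-2: +90 → 90 ≥ 70
Round 3 — db-r, edge-2 page on-call.
  db-m: +30 → 30 < 80
No further pages.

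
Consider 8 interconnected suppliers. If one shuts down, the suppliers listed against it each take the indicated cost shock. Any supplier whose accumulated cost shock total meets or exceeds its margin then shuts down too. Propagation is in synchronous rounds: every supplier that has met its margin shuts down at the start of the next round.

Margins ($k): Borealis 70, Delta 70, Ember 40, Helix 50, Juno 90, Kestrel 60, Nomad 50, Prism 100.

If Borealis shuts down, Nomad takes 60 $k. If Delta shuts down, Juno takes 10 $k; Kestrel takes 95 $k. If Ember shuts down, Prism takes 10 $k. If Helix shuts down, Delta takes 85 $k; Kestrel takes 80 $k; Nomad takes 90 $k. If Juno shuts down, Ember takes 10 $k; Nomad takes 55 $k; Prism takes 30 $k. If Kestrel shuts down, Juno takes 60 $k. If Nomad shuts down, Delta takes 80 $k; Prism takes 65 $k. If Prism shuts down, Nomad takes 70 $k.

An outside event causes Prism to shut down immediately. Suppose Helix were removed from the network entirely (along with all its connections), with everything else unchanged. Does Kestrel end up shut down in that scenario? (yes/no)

With Helix removed:
Round 1 — Prism shuts down (initial).
  Nomad: +70 → 70 ≥ 50
Round 2 — Nomad shuts down.
  Delta: +80 → 80 ≥ 70
Round 3 — Delta shuts down.
  Juno: +10 → 10 < 90
  Kestrel: +95 → 95 ≥ 60
Round 4 — Kestrel shuts down.
  Juno: +60 → 70 < 90
No further shutdowns.

yes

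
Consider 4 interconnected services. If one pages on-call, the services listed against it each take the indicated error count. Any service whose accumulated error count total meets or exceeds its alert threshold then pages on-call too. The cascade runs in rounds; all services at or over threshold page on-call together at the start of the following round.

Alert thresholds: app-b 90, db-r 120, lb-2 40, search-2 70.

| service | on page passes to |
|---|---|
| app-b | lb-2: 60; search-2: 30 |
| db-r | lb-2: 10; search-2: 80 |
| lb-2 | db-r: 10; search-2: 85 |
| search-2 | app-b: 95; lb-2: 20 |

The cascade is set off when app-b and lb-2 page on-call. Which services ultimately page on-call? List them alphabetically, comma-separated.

Round 1 — app-b, lb-2 page on-call (initial).
  db-r: +10 → 10 < 120
  search-2: +30+85 → 115 ≥ 70
Round 2 — search-2 pages on-call.
No further pages.

app-b, lb-2, search-2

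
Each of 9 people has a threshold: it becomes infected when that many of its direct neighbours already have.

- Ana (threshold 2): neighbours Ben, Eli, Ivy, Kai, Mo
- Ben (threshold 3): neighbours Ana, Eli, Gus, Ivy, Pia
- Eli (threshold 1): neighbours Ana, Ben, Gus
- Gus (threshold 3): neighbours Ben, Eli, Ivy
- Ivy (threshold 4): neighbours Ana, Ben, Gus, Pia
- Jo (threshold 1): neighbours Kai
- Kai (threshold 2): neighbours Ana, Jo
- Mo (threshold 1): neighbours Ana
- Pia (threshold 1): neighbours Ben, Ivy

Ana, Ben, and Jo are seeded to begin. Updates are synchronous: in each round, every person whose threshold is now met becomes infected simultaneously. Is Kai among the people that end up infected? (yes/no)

yes

Round 1 — Ana, Ben, Jo become infected (initial).
Round 2 — checking thresholds:
  Eli: 2 of 3 neighbours ≥ 1, becomes infected.
  Gus: 1 of 3 neighbours < 3, not yet.
  Ivy: 2 of 4 neighbours < 4, not yet.
  Kai: 2 of 2 neighbours ≥ 2, becomes infected.
  Mo: 1 of 1 neighbours ≥ 1, becomes infected.
  Pia: 1 of 2 neighbours ≥ 1, becomes infected.
Round 3 — no new infections; cascade stops.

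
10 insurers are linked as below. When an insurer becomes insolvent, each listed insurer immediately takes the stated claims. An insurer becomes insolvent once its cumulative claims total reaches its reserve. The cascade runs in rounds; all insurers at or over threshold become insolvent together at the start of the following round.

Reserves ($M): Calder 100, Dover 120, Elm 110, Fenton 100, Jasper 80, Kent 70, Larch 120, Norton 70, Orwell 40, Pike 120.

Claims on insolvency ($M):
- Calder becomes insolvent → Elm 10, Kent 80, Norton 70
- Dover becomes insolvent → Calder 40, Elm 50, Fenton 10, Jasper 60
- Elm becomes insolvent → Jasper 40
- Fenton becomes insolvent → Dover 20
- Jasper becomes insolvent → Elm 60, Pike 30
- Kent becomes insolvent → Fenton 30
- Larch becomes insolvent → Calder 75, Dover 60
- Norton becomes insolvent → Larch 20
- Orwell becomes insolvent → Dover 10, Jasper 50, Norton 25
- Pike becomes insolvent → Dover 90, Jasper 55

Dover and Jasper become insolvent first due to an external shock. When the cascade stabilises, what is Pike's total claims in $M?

30

Round 1 — Dover, Jasper become insolvent (initial).
  Calder: +40 → 40 < 100
  Elm: +50+60 → 110 ≥ 110
  Fenton: +10 → 10 < 100
  Pike: +30 → 30 < 120
Round 2 — Elm becomes insolvent.
No further insolvencies.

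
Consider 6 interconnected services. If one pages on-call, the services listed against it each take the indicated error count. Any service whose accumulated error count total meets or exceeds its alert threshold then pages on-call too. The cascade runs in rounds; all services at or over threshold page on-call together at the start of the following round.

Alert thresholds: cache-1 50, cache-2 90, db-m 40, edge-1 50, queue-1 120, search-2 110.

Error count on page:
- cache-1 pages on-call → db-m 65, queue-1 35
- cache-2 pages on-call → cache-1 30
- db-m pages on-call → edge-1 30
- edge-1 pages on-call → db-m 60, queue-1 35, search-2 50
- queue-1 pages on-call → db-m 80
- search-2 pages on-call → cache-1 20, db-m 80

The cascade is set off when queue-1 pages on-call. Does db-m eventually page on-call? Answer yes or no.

Round 1 — queue-1 pages on-call (initial).
  db-m: +80 → 80 ≥ 40
Round 2 — db-m pages on-call.
  edge-1: +30 → 30 < 50
No further pages.

yes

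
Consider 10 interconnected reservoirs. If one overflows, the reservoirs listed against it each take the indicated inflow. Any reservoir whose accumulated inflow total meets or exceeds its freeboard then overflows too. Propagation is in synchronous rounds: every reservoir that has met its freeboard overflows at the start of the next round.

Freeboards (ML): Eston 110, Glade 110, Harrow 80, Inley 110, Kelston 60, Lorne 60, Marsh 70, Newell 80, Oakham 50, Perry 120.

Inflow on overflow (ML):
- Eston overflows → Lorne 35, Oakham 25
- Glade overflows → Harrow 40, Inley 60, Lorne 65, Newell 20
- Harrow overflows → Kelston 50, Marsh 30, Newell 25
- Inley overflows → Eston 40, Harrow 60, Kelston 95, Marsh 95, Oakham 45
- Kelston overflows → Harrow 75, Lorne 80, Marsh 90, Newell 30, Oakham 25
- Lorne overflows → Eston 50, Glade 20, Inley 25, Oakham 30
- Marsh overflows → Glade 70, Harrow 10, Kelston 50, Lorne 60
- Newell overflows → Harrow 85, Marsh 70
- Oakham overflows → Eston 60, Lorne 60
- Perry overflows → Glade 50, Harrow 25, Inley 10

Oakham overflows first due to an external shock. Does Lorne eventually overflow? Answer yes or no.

Round 1 — Oakham overflows (initial).
  Eston: +60 → 60 < 110
  Lorne: +60 → 60 ≥ 60
Round 2 — Lorne overflows.
  Eston: +50 → 110 ≥ 110
  Glade: +20 → 20 < 110
  Inley: +25 → 25 < 110
Round 3 — Eston overflows.
No further overflows.

yes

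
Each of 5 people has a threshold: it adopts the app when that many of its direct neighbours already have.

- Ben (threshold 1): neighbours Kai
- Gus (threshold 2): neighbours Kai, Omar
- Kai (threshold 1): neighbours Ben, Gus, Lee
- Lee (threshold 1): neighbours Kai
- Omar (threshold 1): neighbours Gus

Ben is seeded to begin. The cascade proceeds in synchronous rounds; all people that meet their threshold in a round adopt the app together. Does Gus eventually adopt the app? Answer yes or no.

Round 1 — Ben adopts the app (initial).
Round 2 — checking thresholds:
  Kai: 1 of 3 neighbours ≥ 1, adopts the app.
Round 3 — checking thresholds:
  Gus: 1 of 2 neighbours < 2, holds.
  Lee: 1 of 1 neighbours ≥ 1, adopts the app.
Round 4 — no new adoptions; cascade stops.

no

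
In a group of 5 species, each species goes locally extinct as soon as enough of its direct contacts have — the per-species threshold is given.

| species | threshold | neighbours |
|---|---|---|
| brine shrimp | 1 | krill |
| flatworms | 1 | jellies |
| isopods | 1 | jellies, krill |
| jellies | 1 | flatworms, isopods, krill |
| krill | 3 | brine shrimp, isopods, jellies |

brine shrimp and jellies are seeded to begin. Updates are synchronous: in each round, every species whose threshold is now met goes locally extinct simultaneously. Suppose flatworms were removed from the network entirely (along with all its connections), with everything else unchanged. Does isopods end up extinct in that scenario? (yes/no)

yes

With flatworms removed:
Round 1 — brine shrimp, jellies go locally extinct (initial).
Round 2 — checking thresholds:
  isopods: 1 of 2 neighbours ≥ 1, goes locally extinct.
  krill: 2 of 3 neighbours < 3, not yet.
Round 3 — checking thresholds:
  krill: 3 of 3 neighbours ≥ 3, goes locally extinct.
Round 4 — no new extinctions; cascade stops.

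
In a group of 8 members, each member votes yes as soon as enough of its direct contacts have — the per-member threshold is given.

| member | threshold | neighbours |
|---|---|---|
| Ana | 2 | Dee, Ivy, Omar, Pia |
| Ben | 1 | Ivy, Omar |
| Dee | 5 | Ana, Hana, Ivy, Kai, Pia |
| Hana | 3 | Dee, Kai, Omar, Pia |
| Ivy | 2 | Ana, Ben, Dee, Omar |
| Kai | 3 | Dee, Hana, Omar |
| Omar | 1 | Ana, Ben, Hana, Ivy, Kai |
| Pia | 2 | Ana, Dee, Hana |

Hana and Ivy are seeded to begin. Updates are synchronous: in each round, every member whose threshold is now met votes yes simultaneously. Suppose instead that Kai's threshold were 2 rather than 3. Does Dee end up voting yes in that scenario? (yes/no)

With Kai's threshold at 2:
Round 1 — Hana, Ivy vote yes (initial).
Round 2 — checking thresholds:
  Ana: 1 of 4 neighbours < 2, below threshold.
  Ben: 1 of 2 neighbours ≥ 1, votes yes.
  Dee: 2 of 5 neighbours < 5, below threshold.
  Kai: 1 of 3 neighbours < 2, below threshold.
  Omar: 2 of 5 neighbours ≥ 1, votes yes.
  Pia: 1 of 3 neighbours < 2, below threshold.
Round 3 — checking thresholds:
  Ana: 2 of 4 neighbours ≥ 2, votes yes.
  Dee: 2 of 5 neighbours < 5, below threshold.
  Kai: 2 of 3 neighbours ≥ 2, votes yes.
  Pia: 1 of 3 neighbours < 2, below threshold.
Round 4 — checking thresholds:
  Dee: 4 of 5 neighbours < 5, below threshold.
  Pia: 2 of 3 neighbours ≥ 2, votes yes.
Round 5 — checking thresholds:
  Dee: 5 of 5 neighbours ≥ 5, votes yes.
Round 6 — no new yes votes; cascade stops.

yes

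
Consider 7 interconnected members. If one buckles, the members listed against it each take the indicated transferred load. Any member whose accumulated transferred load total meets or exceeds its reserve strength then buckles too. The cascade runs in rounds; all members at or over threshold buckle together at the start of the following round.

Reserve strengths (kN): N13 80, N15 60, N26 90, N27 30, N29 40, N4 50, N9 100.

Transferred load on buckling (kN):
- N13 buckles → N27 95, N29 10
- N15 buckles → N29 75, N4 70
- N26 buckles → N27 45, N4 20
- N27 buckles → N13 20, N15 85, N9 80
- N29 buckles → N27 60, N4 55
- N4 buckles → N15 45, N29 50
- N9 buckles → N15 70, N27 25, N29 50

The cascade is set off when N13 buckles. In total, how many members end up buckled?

Round 1 — N13 buckles (initial).
  N27: +95 → 95 ≥ 30
  N29: +10 → 10 < 40
Round 2 — N27 buckles.
  N15: +85 → 85 ≥ 60
  N9: +80 → 80 < 100
Round 3 — N15 buckles.
  N29: +75 → 85 ≥ 40
  N4: +70 → 70 ≥ 50
Round 4 — N29, N4 buckle.
No further bucklings.

5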